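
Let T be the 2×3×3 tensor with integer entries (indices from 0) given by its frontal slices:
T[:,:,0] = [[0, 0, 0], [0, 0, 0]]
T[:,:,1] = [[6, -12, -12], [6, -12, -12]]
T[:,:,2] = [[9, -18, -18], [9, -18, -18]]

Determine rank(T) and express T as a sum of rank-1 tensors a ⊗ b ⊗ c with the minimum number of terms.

rank(T) = 1

Lower bound: T ≠ 0 (e.g. T[0,0,1] = 6), so rank(T) ≥ 1.
Upper bound: the mode-1 fibre T[:,0,1] = [6, 6] gives a = [1, 1] (primitive direction); the mode-2 fibre T[0,:,1] = [6, -12, -12] gives b = [1, -2, -2]; then c[k] = T[0,0,k] / (a[0]·b[0]) = [0, 6, 9] / 1 = [0, 6, 9].
Expanding [1, 1] ⊗ [1, -2, -2] ⊗ [0, 6, 9] reproduces all 18 entries of T, so T = [1, 1] ⊗ [1, -2, -2] ⊗ [0, 6, 9] and rank(T) ≤ 1.
These bounds meet, so rank(T) = 1.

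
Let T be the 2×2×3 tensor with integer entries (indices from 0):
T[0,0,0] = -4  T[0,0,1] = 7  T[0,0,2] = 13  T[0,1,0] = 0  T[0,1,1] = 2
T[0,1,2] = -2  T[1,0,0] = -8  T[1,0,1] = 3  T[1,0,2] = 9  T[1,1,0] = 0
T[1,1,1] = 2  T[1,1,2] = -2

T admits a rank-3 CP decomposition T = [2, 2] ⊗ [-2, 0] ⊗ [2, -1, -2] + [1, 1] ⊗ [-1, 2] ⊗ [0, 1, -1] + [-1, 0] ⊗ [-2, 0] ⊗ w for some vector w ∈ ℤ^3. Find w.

w = [2, 2, 2]

Subtract the known terms from T to get the rank-1 residual R = [-1, 0] ⊗ [-2, 0] ⊗ w, so R[i,j,k] = a[i]·b[j]·w[k]. Pick indices with nonzero a[0]·b[0] = (-1)·(-2) = 2. Only the fibre through (0,0,·) is needed: R[0,0,:] = T[0,0,:] − Σₗ aₗ[0]bₗ[0]cₗ = [-4, 7, 13] − (2)·(-2)·[2, -1, -2] − (1)·(-1)·[0, 1, -1] = [4, 4, 4]. Then w[k] = R[0,0,k] / 2 for each k, giving w = [4, 4, 4] / 2 = [2, 2, 2].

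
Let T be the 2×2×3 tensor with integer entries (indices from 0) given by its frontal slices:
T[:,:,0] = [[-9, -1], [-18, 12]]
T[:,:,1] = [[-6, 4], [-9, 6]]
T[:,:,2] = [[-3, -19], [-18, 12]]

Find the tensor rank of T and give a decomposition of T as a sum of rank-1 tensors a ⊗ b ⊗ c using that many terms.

rank(T) = 2

Lower bound: the mode-3 unfolding of T (rows indexed by k, columns by (i,j) = (0,0), (0,1), (1,0), (1,1)) is [[-9, -1, -18, 12], [-6, 4, -9, 6], [-3, -19, -18, 12]].
There the 2×2 minor on rows k ∈ {0, 1}, columns (i,j) ∈ {(0,0), (0,1)} is det [[-9, -1], [-6, 4]] = -42 ≠ 0, so this unfolding has rank ≥ 2; CP rank is at least every unfolding rank, so rank(T) ≥ 2. (Flattening ranks never certify an upper bound on CP rank; for that we must actually write T with 2 rank-1 terms.)
Upper bound — finding two terms. Write S_k = T[:,:,k] for the frontal slices: S₀ = [[-9, -1], [-18, 12]], S₁ = [[-6, 4], [-9, 6]], S₂ = [[-3, -19], [-18, 12]].
If T = a₁ ⊗ b₁ ⊗ c₁ + a₂ ⊗ b₂ ⊗ c₂ then each S_k = c₁[k]·a₁b₁ᵀ + c₂[k]·a₂b₂ᵀ. S₀ and S₁ are linearly independent, so a₁b₁ᵀ and a₂b₂ᵀ must span the same plane of matrices: they are the rank-1 matrices of the form x·S₀ + y·S₁.
det(x·S₀ + y·S₁) is −126·x² − 63·xy = (-63)·(2·x + y)(x), vanishing at (x:y) = (1:-2) and (0:1).
M₁ = S₀ − 2·S₁ = [[3, -9], [0, 0]] = 3·(1, 0)(1, -3)ᵀ and M₂ = S₁ = [[-6, 4], [-9, 6]] = −(2, 3)(3, -2)ᵀ, so take a₁ = (1, 0), b₁ = (1, -3), a₂ = (2, 3), b₂ = (3, -2).
Each slice is an integer combination of E₁ = a₁b₁ᵀ and E₂ = a₂b₂ᵀ: S₀ = 3·E₁ − 2·E₂, S₁ = −E₂, S₂ = 9·E₁ − 2·E₂; reading off coefficients, c₁ = (3, 0, 9) and c₂ = (-2, -1, -2).
Hence T = (1, 0) ⊗ (1, -3) ⊗ (3, 0, 9) + (2, 3) ⊗ (3, -2) ⊗ (-2, -1, -2), so rank(T) ≤ 2.
These bounds meet, so rank(T) = 2.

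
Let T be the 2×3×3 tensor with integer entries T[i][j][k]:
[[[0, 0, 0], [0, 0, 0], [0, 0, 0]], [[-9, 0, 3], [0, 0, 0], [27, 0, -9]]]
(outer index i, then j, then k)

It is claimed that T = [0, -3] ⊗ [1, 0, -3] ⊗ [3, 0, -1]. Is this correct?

Reconstruct entrywise from the claimed factors. For example, T[1,0,2] = 3 and Σₗ aₗ[1]bₗ[0]cₗ[2] = (-3)·(1)·(-1) = 3; checking all 18 entries, every one matches. The claim holds.

Yes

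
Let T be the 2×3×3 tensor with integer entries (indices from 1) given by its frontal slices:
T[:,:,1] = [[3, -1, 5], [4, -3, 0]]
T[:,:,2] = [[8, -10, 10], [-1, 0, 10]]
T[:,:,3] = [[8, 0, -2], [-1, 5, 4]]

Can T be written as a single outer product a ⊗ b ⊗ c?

The mode-3 unfolding of T (rows indexed by k, columns by (i,j) = (1,1), (1,2), (1,3), (2,1), (2,2), (2,3)) is [[3, -1, 5, 4, -3, 0], [8, -10, 10, -1, 0, 10], [8, 0, -2, -1, 5, 4]].
There the 3×3 minor on rows k ∈ {1, 2, 3}, columns (i,j) ∈ {(1,1), (1,2), (1,3)} is det [[3, -1, 5], [8, -10, 10], [8, 0, -2]] = 364 ≠ 0, so this unfolding has rank ≥ 3; CP rank is at least every unfolding rank, so rank(T) ≥ 3.
In particular rank(T) ≥ 3 > 1, so T is not rank-1.

No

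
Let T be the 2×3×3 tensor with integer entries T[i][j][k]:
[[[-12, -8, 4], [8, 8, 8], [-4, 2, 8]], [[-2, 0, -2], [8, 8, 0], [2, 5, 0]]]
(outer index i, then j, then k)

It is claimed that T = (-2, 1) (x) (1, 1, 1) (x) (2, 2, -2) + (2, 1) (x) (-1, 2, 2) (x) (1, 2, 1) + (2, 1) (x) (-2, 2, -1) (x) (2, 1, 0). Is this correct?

No

Reconstruct entry (0,0,0) from the claimed factors: Σₗ aₗ[0]bₗ[0]cₗ[0] = (-2)·(1)·(2) + (2)·(-1)·(1) + (2)·(-2)·(2) = -14, but T[0,0,0] = -12. The claim is false.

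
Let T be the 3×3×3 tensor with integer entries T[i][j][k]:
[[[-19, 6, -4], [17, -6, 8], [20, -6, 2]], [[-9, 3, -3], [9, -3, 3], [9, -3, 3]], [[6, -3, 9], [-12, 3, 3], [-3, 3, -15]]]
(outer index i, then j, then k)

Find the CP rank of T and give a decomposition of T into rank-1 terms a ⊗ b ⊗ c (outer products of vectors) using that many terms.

Lower bound: in the mode-1 unfolding of T (rows indexed by i, columns by (j,k)) the 2×2 minor on rows i ∈ {0, 1}, columns (j,k) ∈ {(0,0), (0,1)} is det [[-19, 6], [-9, 3]] = -3 ≠ 0, so that unfolding has rank ≥ 2 and hence rank(T) ≥ 2 (CP rank is at least every unfolding rank, though it can be larger).
Upper bound: with S_k = T[:,:,k], the two rank-1 terms a₁b₁ᵀ, a₂b₂ᵀ are the rank-1 members of the pencil x·S₀ + y·S₁.
The 2×2 minor of x·S₀ + y·S₁ on rows {0,1}, columns {0,1} is −18·x² + 6·xy = (-6)·(3·x − y)(x), vanishing at (x:y) = (1:3) and (0:1).
M₁ = S₀ + 3·S₁ = [[-1, -1, 2], [0, 0, 0], [-3, -3, 6]] = −[1, 0, 3][1, 1, -2]ᵀ and M₂ = S₁ = [[6, -6, -6], [3, -3, -3], [-3, 3, 3]] = 3·[2, 1, -1][1, -1, -1]ᵀ, so take a₁ = [1, 0, 3], b₁ = [1, 1, -2], a₂ = [2, 1, -1], b₂ = [1, -1, -1].
Each slice is an integer combination of E₁ = a₁b₁ᵀ and E₂ = a₂b₂ᵀ: S₀ = −E₁ − 9·E₂, S₁ = 3·E₂, S₂ = 2·E₁ − 3·E₂; reading off coefficients, c₁ = [-1, 0, 2] and c₂ = [-9, 3, -3].
Hence T = [1, 0, 3] ⊗ [1, 1, -2] ⊗ [-1, 0, 2] + [2, 1, -1] ⊗ [1, -1, -1] ⊗ [-9, 3, -3], so rank(T) ≤ 2.
These bounds meet, so rank(T) = 2.

rank(T) = 2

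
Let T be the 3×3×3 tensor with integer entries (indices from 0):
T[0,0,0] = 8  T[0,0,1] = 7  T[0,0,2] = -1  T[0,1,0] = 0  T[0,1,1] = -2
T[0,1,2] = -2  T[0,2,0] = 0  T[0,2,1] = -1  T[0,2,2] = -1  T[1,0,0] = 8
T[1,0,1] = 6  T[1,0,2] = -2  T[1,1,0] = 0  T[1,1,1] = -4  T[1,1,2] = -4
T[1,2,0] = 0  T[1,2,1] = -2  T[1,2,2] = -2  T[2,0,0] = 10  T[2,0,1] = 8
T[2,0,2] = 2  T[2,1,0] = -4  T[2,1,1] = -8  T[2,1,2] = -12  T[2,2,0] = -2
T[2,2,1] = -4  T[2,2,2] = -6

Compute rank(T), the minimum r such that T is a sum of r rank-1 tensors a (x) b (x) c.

Lower bound: the mode-1 unfolding of T (rows indexed by i, columns by (j,k) = (0,0), (0,1), (0,2), (1,0), (1,1), (1,2), (2,0), (2,1), (2,2)) is [[8, 7, -1, 0, -2, -2, 0, -1, -1], [8, 6, -2, 0, -4, -4, 0, -2, -2], [10, 8, 2, -4, -8, -12, -2, -4, -6]].
There the 3×3 minor on rows i ∈ {0, 1, 2}, columns (j,k) ∈ {(0,0), (0,1), (0,2)} is det [[8, 7, -1], [8, 6, -2], [10, 8, 2]] = -32 ≠ 0, so this unfolding has rank ≥ 3; CP rank is at least every unfolding rank, so rank(T) ≥ 3. (Flattening ranks never certify an upper bound on CP rank; for that we must actually write T with 3 rank-1 terms.)
Upper bound: T is a sum of 3 rank-1 terms, T = [0, 0, 1] (x) [1, -2, -1] (x) [2, 2, 4] + [1, 1, 1] (x) [1, 0, 0] (x) [8, 8, 0] + [1, 2, 2] (x) [1, 2, 1] (x) [0, -1, -1] (one valid choice — decompositions are not unique — normalised so each a, b is primitive with positive first nonzero entry; check it by expanding all entries), so rank(T) ≤ 3.
These bounds meet, so rank(T) = 3.

3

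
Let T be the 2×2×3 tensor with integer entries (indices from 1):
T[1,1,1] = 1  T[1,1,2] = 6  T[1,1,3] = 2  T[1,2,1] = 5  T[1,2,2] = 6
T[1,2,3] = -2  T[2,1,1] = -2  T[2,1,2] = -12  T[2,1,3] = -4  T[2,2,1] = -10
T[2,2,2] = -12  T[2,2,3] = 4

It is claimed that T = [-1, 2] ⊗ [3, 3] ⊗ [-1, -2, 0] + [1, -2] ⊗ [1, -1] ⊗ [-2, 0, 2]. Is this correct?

Reconstruct entrywise from the claimed factors. For example, T[2,1,3] = -4 and Σₗ aₗ[2]bₗ[1]cₗ[3] = (2)·(3)·(0) + (-2)·(1)·(2) = -4; checking all 12 entries, every one matches. The claim holds.

Yes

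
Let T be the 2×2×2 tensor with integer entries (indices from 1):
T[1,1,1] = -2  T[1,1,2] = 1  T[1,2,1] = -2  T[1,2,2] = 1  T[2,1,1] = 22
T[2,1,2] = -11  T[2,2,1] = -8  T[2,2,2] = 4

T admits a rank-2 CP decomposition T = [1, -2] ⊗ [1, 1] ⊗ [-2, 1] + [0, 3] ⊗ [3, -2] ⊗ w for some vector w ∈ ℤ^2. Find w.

Subtract the known terms from T to get the rank-1 residual R = [0, 3] ⊗ [3, -2] ⊗ w, so R[i,j,k] = a[i]·b[j]·w[k]. Pick indices with nonzero a[2]·b[1] = (3)·(3) = 9. Only the fibre through (2,1,·) is needed: R[2,1,:] = T[2,1,:] − Σₗ aₗ[2]bₗ[1]cₗ = [22, -11] − (-2)·(1)·[-2, 1] = [18, -9]. Then w[k] = R[2,1,k] / 9 for each k, giving w = [18, -9] / 9 = [2, -1].

w = [2, -1]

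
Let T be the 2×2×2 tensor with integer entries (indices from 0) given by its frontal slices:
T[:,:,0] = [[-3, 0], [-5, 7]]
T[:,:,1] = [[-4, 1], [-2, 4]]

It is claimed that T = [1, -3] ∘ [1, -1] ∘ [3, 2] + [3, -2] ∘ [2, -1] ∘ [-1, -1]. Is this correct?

Reconstruct entrywise from the claimed factors. For example, T[1,0,1] = -2 and Σₗ aₗ[1]bₗ[0]cₗ[1] = (-3)·(1)·(2) + (-2)·(2)·(-1) = -2; checking all 8 entries, every one matches. The claim holds.

Yes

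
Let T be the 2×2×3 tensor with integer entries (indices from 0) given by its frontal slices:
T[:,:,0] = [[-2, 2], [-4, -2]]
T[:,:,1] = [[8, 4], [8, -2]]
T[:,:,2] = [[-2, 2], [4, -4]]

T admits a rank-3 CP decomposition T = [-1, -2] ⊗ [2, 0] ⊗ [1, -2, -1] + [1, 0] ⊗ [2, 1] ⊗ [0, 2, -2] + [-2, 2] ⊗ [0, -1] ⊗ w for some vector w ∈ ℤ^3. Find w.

Subtract the known terms from T to get the rank-1 residual R = [-2, 2] ⊗ [0, -1] ⊗ w, so R[i,j,k] = a[i]·b[j]·w[k]. Pick indices with nonzero a[0]·b[1] = (-2)·(-1) = 2. Only the fibre through (0,1,·) is needed: R[0,1,:] = T[0,1,:] − Σₗ aₗ[0]bₗ[1]cₗ = [2, 4, 2] − (-1)·(0)·[1, -2, -1] − (1)·(1)·[0, 2, -2] = [2, 2, 4]. Then w[k] = R[0,1,k] / 2 for each k, giving w = [2, 2, 4] / 2 = [1, 1, 2].

w = [1, 1, 2]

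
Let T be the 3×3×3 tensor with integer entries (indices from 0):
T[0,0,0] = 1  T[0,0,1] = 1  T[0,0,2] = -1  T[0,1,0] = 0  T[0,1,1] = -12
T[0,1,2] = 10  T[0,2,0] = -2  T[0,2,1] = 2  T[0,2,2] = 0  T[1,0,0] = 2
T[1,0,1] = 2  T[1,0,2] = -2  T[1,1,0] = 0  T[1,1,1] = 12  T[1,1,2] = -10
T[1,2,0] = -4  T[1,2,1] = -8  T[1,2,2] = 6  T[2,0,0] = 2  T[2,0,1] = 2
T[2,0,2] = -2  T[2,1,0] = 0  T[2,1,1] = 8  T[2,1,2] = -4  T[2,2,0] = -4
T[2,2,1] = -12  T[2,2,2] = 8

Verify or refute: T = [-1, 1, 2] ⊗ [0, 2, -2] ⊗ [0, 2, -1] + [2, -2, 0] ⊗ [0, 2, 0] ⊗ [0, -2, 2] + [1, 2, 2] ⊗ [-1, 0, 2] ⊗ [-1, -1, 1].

Reconstruct entrywise from the claimed factors. For example, T[0,0,2] = -1 and Σₗ aₗ[0]bₗ[0]cₗ[2] = (-1)·(0)·(-1) + (2)·(0)·(2) + (1)·(-1)·(1) = -1; checking all 27 entries, every one matches. The claim holds.

Yes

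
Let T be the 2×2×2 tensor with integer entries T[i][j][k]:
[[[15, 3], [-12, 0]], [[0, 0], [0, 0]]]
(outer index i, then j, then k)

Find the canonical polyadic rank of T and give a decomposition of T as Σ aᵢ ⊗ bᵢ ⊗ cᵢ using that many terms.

rank(T) = 2

Lower bound: the mode-3 unfolding of T (rows indexed by k, columns by (i,j) = (0,0), (0,1), (1,0), (1,1)) is [[15, -12, 0, 0], [3, 0, 0, 0]].
There the 2×2 minor on rows k ∈ {0, 1}, columns (i,j) ∈ {(0,0), (0,1)} is det [[15, -12], [3, 0]] = 36 ≠ 0, so this unfolding has rank ≥ 2; CP rank is at least every unfolding rank, so rank(T) ≥ 2. (Unfolding ranks only ever bound the CP rank from below — rank(T) can be strictly larger than all of them — so the matching upper bound has to come from an explicit 2-term decomposition.)
Upper bound — finding two terms. Every mode-1 slice of T is a multiple of one matrix: T[i,:,:] = a[i]·M with a = (1, 0) and M = [[15, 3], [-12, 0]] (rows indexed by j, columns by k). So it suffices to write M as a sum of two rank-1 matrices.
Splitting M by its rows (j = 0, 1), M = (1, 0)(15, 3)ᵀ + (0, 1)(-12, 0)ᵀ.
Hence T = (1, 0) ⊗ (1, 0) ⊗ (15, 3) + (1, 0) ⊗ (0, 1) ⊗ (-12, 0), so rank(T) ≤ 2.
These bounds meet, so rank(T) = 2.
Check entry T[0,0,1] = 3: (1)·(1)·(3) + (1)·(0)·(0) = 3.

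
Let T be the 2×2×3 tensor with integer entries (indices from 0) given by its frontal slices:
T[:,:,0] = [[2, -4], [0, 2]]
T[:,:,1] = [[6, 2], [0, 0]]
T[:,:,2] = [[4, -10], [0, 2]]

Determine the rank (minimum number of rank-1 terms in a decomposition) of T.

3

Lower bound: the mode-3 unfolding of T (rows indexed by k, columns by (i,j) = (0,0), (0,1), (1,0), (1,1)) is [[2, -4, 0, 2], [6, 2, 0, 0], [4, -10, 0, 2]].
There the 3×3 minor on rows k ∈ {0, 1, 2}, columns (i,j) ∈ {(0,0), (0,1), (1,1)} is det [[2, -4, 2], [6, 2, 0], [4, -10, 2]] = -80 ≠ 0, so this unfolding has rank ≥ 3; CP rank is at least every unfolding rank, so rank(T) ≥ 3. (This is only a lower bound: in general the CP rank may exceed every unfolding rank, so we still need to exhibit 3 rank-1 terms summing to T.)
Upper bound: T is a sum of 3 rank-1 terms, T = [1, 0] ∘ [1, 2] ∘ [-2, 2, -4] + [1, 0] ∘ [2, -1] ∘ [2, 2, 4] + [1, 1] ∘ [0, 1] ∘ [2, 0, 2] (written with every a and b primitive with positive leading entry and the scale carried by c; CP decompositions are not unique, and this one is verified by expanding entrywise), so rank(T) ≤ 3.
These bounds meet, so rank(T) = 3.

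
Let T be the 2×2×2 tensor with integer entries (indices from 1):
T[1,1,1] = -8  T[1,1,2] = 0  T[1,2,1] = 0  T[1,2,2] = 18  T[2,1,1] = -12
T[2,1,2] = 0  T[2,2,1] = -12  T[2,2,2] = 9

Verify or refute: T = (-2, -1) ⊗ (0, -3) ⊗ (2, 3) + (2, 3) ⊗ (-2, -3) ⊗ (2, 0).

Reconstruct entrywise from the claimed factors. For example, T[2,2,1] = -12 and Σₗ aₗ[2]bₗ[2]cₗ[1] = (-1)·(-3)·(2) + (3)·(-3)·(2) = -12; checking all 8 entries, every one matches. The claim holds.

Yes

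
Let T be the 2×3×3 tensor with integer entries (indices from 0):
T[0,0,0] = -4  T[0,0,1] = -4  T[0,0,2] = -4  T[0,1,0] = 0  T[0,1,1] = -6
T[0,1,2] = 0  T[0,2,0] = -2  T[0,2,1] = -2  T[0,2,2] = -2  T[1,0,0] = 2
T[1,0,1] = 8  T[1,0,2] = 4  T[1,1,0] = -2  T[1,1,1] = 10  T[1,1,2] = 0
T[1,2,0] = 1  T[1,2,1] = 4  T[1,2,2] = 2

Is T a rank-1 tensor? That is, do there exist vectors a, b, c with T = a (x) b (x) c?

No

The mode-3 unfolding of T (rows indexed by k, columns by (i,j) = (0,0), (0,1), (0,2), (1,0), (1,1), (1,2)) is [[-4, 0, -2, 2, -2, 1], [-4, -6, -2, 8, 10, 4], [-4, 0, -2, 4, 0, 2]].
There the 3×3 minor on rows k ∈ {0, 1, 2}, columns (i,j) ∈ {(0,0), (0,1), (1,0)} is det [[-4, 0, 2], [-4, -6, 8], [-4, 0, 4]] = 48 ≠ 0, so this unfolding has rank ≥ 3; CP rank is at least every unfolding rank, so rank(T) ≥ 3.
In particular rank(T) ≥ 3 > 1, so T is not rank-1.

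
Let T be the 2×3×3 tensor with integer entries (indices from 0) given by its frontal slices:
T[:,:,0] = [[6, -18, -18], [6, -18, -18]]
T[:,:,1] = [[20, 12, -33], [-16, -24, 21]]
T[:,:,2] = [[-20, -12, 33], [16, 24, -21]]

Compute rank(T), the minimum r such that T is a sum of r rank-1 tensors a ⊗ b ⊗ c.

Lower bound: the mode-2 unfolding of T (rows indexed by j, columns by (i,k) = (0,0), (0,1), (0,2), (1,0), (1,1), (1,2)) is [[6, 20, -20, 6, -16, 16], [-18, 12, -12, -18, -24, 24], [-18, -33, 33, -18, 21, -21]].
There the 2×2 minor on rows j ∈ {0, 1}, columns (i,k) ∈ {(0,0), (0,1)} is det [[6, 20], [-18, 12]] = 432 ≠ 0, so this unfolding has rank ≥ 2; CP rank is at least every unfolding rank, so rank(T) ≥ 2. (This is only a lower bound: in general the CP rank may exceed every unfolding rank, so we still need to exhibit 2 rank-1 terms summing to T.)
Upper bound — finding two terms. Write S_k = T[:,:,k] for the frontal slices: S₀ = [[6, -18, -18], [6, -18, -18]], S₁ = [[20, 12, -33], [-16, -24, 21]], S₂ = [[-20, -12, 33], [16, 24, -21]].
If T = a₁ ⊗ b₁ ⊗ c₁ + a₂ ⊗ b₂ ⊗ c₂ then each S_k = c₁[k]·a₁b₁ᵀ + c₂[k]·a₂b₂ᵀ. S₀ and S₁ are linearly independent, so a₁b₁ᵀ and a₂b₂ᵀ must span the same plane of matrices: they are the rank-1 matrices of the form x·S₀ + y·S₁.
The 2×2 minor of x·S₀ + y·S₁ on rows {0,1}, columns {0,1} is −864·xy − 288·y² = (-288)·(y)(3·x + y), vanishing at (x:y) = (1:0) and (1:-3).
M₁ = S₀ = [[6, -18, -18], [6, -18, -18]] = 6·[1, 1][1, -3, -3]ᵀ and M₂ = S₀ − 3·S₁ = [[-54, -54, 81], [54, 54, -81]] = (-27)·[1, -1][2, 2, -3]ᵀ, so take a₁ = [1, 1], b₁ = [1, -3, -3], a₂ = [1, -1], b₂ = [2, 2, -3].
Each slice is an integer combination of E₁ = a₁b₁ᵀ and E₂ = a₂b₂ᵀ: S₀ = 6·E₁, S₁ = 2·E₁ + 9·E₂, S₂ = −2·E₁ − 9·E₂; reading off coefficients, c₁ = [6, 2, -2] and c₂ = [0, 9, -9].
Hence T = [1, 1] ⊗ [1, -3, -3] ⊗ [6, 2, -2] + [1, -1] ⊗ [2, 2, -3] ⊗ [0, 9, -9], so rank(T) ≤ 2.
These bounds meet, so rank(T) = 2.

2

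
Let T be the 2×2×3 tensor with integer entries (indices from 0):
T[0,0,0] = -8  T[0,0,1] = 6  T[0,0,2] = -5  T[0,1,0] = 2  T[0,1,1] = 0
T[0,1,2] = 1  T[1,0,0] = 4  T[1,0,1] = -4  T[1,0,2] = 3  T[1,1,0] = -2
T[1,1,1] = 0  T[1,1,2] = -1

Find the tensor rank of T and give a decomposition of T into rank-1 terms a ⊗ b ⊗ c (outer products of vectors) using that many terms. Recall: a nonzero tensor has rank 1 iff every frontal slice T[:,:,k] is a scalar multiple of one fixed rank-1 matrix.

rank(T) = 3

Lower bound: the mode-3 unfolding of T (rows indexed by k, columns by (i,j) = (0,0), (0,1), (1,0), (1,1)) is [[-8, 2, 4, -2], [6, 0, -4, 0], [-5, 1, 3, -1]].
There the 3×3 minor on rows k ∈ {0, 1, 2}, columns (i,j) ∈ {(0,0), (0,1), (1,0)} is det [[-8, 2, 4], [6, 0, -4], [-5, 1, 3]] = -4 ≠ 0, so this unfolding has rank ≥ 3; CP rank is at least every unfolding rank, so rank(T) ≥ 3. (This is only a lower bound: in general the CP rank may exceed every unfolding rank, so we still need to exhibit 3 rank-1 terms summing to T.)
Upper bound: T is a sum of 3 rank-1 terms, T = (1, -1) ⊗ (1, 0) ⊗ (-2, 2, -2) + (1, -1) ⊗ (1, 1) ⊗ (2, 0, 1) + (2, -1) ⊗ (1, 0) ⊗ (-4, 2, -2) (one valid choice — decompositions are not unique — normalised so each a, b is primitive with positive first nonzero entry; check it by expanding all entries), so rank(T) ≤ 3.
These bounds meet, so rank(T) = 3.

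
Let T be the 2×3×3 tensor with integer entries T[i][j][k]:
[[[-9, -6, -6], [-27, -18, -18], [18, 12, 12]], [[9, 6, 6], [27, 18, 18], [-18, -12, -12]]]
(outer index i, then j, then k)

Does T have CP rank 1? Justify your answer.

The mode-1 fibre T[:,0,0] = [-9, 9] gives a = [1, -1] (primitive direction); the mode-2 fibre T[0,:,0] = [-9, -27, 18] gives b = [1, 3, -2]; then c[k] = T[0,0,k] / (a[0]·b[0]) = [-9, -6, -6] / 1 = [-9, -6, -6].
Expanding [1, -1] (x) [1, 3, -2] (x) [-9, -6, -6] reproduces all 18 entries of T, so T = [1, -1] (x) [1, 3, -2] (x) [-9, -6, -6] and rank(T) ≤ 1.
Equivalently every frontal slice T[:,:,k] is c[k] times the rank-1 matrix [1, -1] (x) [1, 3, -2]. So T has rank 1 (it is nonzero).

Yes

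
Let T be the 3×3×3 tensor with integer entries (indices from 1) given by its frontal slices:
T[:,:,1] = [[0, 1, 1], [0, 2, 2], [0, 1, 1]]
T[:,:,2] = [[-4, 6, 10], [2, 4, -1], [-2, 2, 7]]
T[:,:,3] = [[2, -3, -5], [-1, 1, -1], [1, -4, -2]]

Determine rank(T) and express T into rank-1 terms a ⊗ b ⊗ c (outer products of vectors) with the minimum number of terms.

Lower bound: the mode-3 unfolding of T (rows indexed by k, columns by (i,j) = (1,1), (1,2), (1,3), (2,1), (2,2), (2,3), (3,1), (3,2), (3,3)) is [[0, 1, 1, 0, 2, 2, 0, 1, 1], [-4, 6, 10, 2, 4, -1, -2, 2, 7], [2, -3, -5, -1, 1, -1, 1, -4, -2]].
There the 3×3 minor on rows k ∈ {1, 2, 3}, columns (i,j) ∈ {(1,1), (1,2), (2,2)} is det [[0, 1, 2], [-4, 6, 4], [2, -3, 1]] = 12 ≠ 0, so this unfolding has rank ≥ 3; CP rank is at least every unfolding rank, so rank(T) ≥ 3. (Flattening ranks never certify an upper bound on CP rank; for that we must actually write T with 3 rank-1 terms.)
Upper bound: T is a sum of 3 rank-1 terms, T = (0, 1, -1) ⊗ (0, 2, -1) ⊗ (0, 1, 1) + (1, 2, 1) ⊗ (0, 1, 1) ⊗ (1, 2, -1) + (2, -1, 1) ⊗ (1, -1, -2) ⊗ (0, -2, 1) (one valid choice — decompositions are not unique — normalised so each a, b is primitive with positive first nonzero entry; check it by expanding all entries), so rank(T) ≤ 3.
These bounds meet, so rank(T) = 3.

rank(T) = 3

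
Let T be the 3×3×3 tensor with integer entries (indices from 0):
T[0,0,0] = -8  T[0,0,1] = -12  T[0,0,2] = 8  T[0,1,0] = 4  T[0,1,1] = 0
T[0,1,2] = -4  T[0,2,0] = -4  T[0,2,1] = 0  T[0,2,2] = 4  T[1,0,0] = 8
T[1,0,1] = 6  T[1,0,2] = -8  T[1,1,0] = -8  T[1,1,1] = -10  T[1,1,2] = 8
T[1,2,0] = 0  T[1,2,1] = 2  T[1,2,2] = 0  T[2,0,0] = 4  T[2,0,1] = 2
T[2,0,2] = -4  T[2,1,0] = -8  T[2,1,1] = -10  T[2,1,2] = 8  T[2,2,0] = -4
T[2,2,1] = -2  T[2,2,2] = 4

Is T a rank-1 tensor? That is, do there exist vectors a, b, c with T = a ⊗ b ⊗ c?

No

The mode-1 unfolding of T (rows indexed by i, columns by (j,k) = (0,0), (0,1), (0,2), (1,0), (1,1), (1,2), (2,0), (2,1), (2,2)) is [[-8, -12, 8, 4, 0, -4, -4, 0, 4], [8, 6, -8, -8, -10, 8, 0, 2, 0], [4, 2, -4, -8, -10, 8, -4, -2, 4]].
There the 3×3 minor on rows i ∈ {0, 1, 2}, columns (j,k) ∈ {(0,0), (0,1), (1,0)} is det [[-8, -12, 4], [8, 6, -8], [4, 2, -8]] = -160 ≠ 0, so this unfolding has rank ≥ 3; CP rank is at least every unfolding rank, so rank(T) ≥ 3.
In particular rank(T) ≥ 3 > 1, so T is not rank-1.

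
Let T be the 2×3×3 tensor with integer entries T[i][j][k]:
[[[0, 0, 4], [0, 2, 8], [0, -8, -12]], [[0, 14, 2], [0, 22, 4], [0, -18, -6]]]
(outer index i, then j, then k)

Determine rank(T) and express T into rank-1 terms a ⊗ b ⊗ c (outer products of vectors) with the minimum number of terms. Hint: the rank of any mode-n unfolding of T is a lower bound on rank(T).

rank(T) = 2

Lower bound: in the mode-1 unfolding of T (rows indexed by i, columns by (j,k)) the 2×2 minor on rows i ∈ {0, 1}, columns (j,k) ∈ {(0,1), (0,2)} is det [[0, 4], [14, 2]] = -56 ≠ 0, so that unfolding has rank ≥ 2 and hence rank(T) ≥ 2 (CP rank is at least every unfolding rank, though it can be larger).
Upper bound: with S_k = T[:,:,k], the two rank-1 terms a₁b₁ᵀ, a₂b₂ᵀ are the rank-1 members of the pencil x·S₁ + y·S₂.
The 2×2 minor of x·S₁ + y·S₂ on rows {0,1}, columns {0,1} is −28·x² − 28·xy = (-28)·(x + y)(x), vanishing at (x:y) = (1:-1) and (0:1).
M₁ = S₁ − S₂ = [[-4, -6, 4], [12, 18, -12]] = (-2)·[1, -3][2, 3, -2]ᵀ and M₂ = S₂ = [[4, 8, -12], [2, 4, -6]] = 2·[2, 1][1, 2, -3]ᵀ, so take a₁ = [1, -3], b₁ = [2, 3, -2], a₂ = [2, 1], b₂ = [1, 2, -3].
Each slice is an integer combination of E₁ = a₁b₁ᵀ and E₂ = a₂b₂ᵀ: S₀ = 0, S₁ = −2·E₁ + 2·E₂, S₂ = 2·E₂; reading off coefficients, c₁ = [0, -2, 0] and c₂ = [0, 2, 2].
Hence T = [1, -3] ⊗ [2, 3, -2] ⊗ [0, -2, 0] + [2, 1] ⊗ [1, 2, -3] ⊗ [0, 2, 2], so rank(T) ≤ 2.
These bounds meet, so rank(T) = 2.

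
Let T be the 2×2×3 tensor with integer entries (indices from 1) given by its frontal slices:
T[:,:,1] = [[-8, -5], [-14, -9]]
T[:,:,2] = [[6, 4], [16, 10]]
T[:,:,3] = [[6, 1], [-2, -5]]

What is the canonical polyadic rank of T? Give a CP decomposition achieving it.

Lower bound: in the mode-3 unfolding of T (rows indexed by k, columns by (i,j)) the 3×3 minor on rows k ∈ {1, 2, 3}, columns (i,j) ∈ {(1,1), (1,2), (2,1)} is det [[-8, -5, -14], [6, 4, 16], [6, 1, -2]] = -96 ≠ 0, so that unfolding has rank ≥ 3 and hence rank(T) ≥ 3 (CP rank is at least every unfolding rank, though it can be larger).
Upper bound: T is a sum of 3 rank-1 terms, T = [1, -1] ⊗ [2, 1] ⊗ [1, -2, 1] + [1, 1] ⊗ [2, 1] ⊗ [-4, 4, 4] + [1, 2] ⊗ [1, 1] ⊗ [-2, 2, -4] (written with every a and b primitive with positive leading entry and the scale carried by c; CP decompositions are not unique, and this one is verified by expanding entrywise), so rank(T) ≤ 3.
These bounds meet, so rank(T) = 3.

rank(T) = 3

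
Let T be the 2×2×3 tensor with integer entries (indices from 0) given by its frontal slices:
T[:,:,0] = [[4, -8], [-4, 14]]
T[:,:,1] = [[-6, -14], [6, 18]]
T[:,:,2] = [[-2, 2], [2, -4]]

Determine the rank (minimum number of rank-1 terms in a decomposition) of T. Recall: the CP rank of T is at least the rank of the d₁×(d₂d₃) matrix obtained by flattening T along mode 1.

2

Lower bound: the mode-1 unfolding of T (rows indexed by i, columns by (j,k) = (0,0), (0,1), (0,2), (1,0), (1,1), (1,2)) is [[4, -6, -2, -8, -14, 2], [-4, 6, 2, 14, 18, -4]].
There the 2×2 minor on rows i ∈ {0, 1}, columns (j,k) ∈ {(0,0), (1,0)} is det [[4, -8], [-4, 14]] = 24 ≠ 0, so this unfolding has rank ≥ 2; CP rank is at least every unfolding rank, so rank(T) ≥ 2. (This is only a lower bound: in general the CP rank may exceed every unfolding rank, so we still need to exhibit 2 rank-1 terms summing to T.)
Upper bound — finding two terms. Write S_k = T[:,:,k] for the frontal slices: S₀ = [[4, -8], [-4, 14]], S₁ = [[-6, -14], [6, 18]], S₂ = [[-2, 2], [2, -4]].
If T = a₁ ⊗ b₁ ⊗ c₁ + a₂ ⊗ b₂ ⊗ c₂ then each S_k = c₁[k]·a₁b₁ᵀ + c₂[k]·a₂b₂ᵀ. S₀ and S₁ are linearly independent, so a₁b₁ᵀ and a₂b₂ᵀ must span the same plane of matrices: they are the rank-1 matrices of the form x·S₀ + y·S₁.
det(x·S₀ + y·S₁) is 24·x² − 20·xy − 24·y² = 4·(2·x − 3·y)(3·x + 2·y), vanishing at (x:y) = (3:2) and (2:-3).
M₁ = 3·S₀ + 2·S₁ = [[0, -52], [0, 78]] = (-26)·(2, -3)(0, 1)ᵀ and M₂ = 2·S₀ − 3·S₁ = [[26, 26], [-26, -26]] = 26·(1, -1)(1, 1)ᵀ, so take a₁ = (2, -3), b₁ = (0, 1), a₂ = (1, -1), b₂ = (1, 1).
Each slice is an integer combination of E₁ = a₁b₁ᵀ and E₂ = a₂b₂ᵀ: S₀ = −6·E₁ + 4·E₂, S₁ = −4·E₁ − 6·E₂, S₂ = 2·E₁ − 2·E₂; reading off coefficients, c₁ = (-6, -4, 2) and c₂ = (4, -6, -2).
Hence T = (2, -3) ⊗ (0, 1) ⊗ (-6, -4, 2) + (1, -1) ⊗ (1, 1) ⊗ (4, -6, -2), so rank(T) ≤ 2.
These bounds meet, so rank(T) = 2.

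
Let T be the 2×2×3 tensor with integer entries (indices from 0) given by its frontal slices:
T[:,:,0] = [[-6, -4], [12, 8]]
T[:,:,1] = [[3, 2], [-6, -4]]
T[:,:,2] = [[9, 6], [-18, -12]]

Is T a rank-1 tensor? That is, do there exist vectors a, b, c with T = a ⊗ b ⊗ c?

Yes

If T = a ⊗ b ⊗ c then every fibre of T is a multiple of the corresponding factor, so read the factors off the fibres through the nonzero entry T[0,0,0] = -6.
The mode-1 fibre T[:,0,0] = [-6, 12] gives a = [1, -2] (primitive direction); the mode-2 fibre T[0,:,0] = [-6, -4] gives b = [3, 2]; then c[k] = T[0,0,k] / (a[0]·b[0]) = [-6, 3, 9] / 3 = [-2, 1, 3].
Expanding [1, -2] ⊗ [3, 2] ⊗ [-2, 1, 3] reproduces all 12 entries of T, so T = [1, -2] ⊗ [3, 2] ⊗ [-2, 1, 3] and rank(T) ≤ 1.
Equivalently every frontal slice T[:,:,k] is c[k] times the rank-1 matrix [1, -2] ⊗ [3, 2]. So T has rank 1 (it is nonzero).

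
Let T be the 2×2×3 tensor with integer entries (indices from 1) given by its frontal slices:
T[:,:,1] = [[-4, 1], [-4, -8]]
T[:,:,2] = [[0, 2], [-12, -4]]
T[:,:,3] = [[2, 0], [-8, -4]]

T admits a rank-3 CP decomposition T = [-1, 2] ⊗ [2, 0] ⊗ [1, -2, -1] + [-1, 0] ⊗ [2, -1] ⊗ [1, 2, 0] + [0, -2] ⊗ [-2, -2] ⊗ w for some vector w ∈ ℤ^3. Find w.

Subtract the known terms from T to get the rank-1 residual R = [0, -2] ⊗ [-2, -2] ⊗ w, so R[i,j,k] = a[i]·b[j]·w[k]. Pick indices with nonzero a[2]·b[1] = (-2)·(-2) = 4. Only the fibre through (2,1,·) is needed: R[2,1,:] = T[2,1,:] − Σₗ aₗ[2]bₗ[1]cₗ = [-4, -12, -8] − (2)·(2)·[1, -2, -1] − (0)·(2)·[1, 2, 0] = [-8, -4, -4]. Then w[k] = R[2,1,k] / 4 for each k, giving w = [-8, -4, -4] / 4 = [-2, -1, -1].

w = [-2, -1, -1]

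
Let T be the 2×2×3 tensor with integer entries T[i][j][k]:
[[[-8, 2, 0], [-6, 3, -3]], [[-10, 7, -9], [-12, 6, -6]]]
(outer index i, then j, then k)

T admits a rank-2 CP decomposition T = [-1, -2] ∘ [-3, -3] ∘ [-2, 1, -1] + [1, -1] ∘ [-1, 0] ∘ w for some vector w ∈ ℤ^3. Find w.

Subtract the known terms from T to get the rank-1 residual R = [1, -1] ∘ [-1, 0] ∘ w, so R[i,j,k] = a[i]·b[j]·w[k]. Pick indices with nonzero a[0]·b[0] = (1)·(-1) = -1. Only the fibre through (0,0,·) is needed: R[0,0,:] = T[0,0,:] − Σₗ aₗ[0]bₗ[0]cₗ = [-8, 2, 0] − (-1)·(-3)·[-2, 1, -1] = [-2, -1, 3]. Then w[k] = R[0,0,k] / -1 for each k, giving w = [-2, -1, 3] / -1 = [2, 1, -3].

w = [2, 1, -3]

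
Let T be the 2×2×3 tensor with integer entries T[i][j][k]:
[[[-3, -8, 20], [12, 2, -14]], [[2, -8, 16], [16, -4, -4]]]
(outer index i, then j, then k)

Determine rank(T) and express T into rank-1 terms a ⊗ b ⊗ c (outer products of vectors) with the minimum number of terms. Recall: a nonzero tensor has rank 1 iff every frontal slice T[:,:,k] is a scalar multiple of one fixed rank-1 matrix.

Lower bound: in the mode-3 unfolding of T (rows indexed by k, columns by (i,j)) the 2×2 minor on rows k ∈ {0, 1}, columns (i,j) ∈ {(0,0), (0,1)} is det [[-3, 12], [-8, 2]] = 90 ≠ 0, so that unfolding has rank ≥ 2 and hence rank(T) ≥ 2 (CP rank is at least every unfolding rank, though it can be larger).
Upper bound: with S_k = T[:,:,k], the two rank-1 terms a₁b₁ᵀ, a₂b₂ᵀ are the rank-1 members of the pencil x·S₀ + y·S₁.
det(x·S₀ + y·S₁) is −72·x² − 24·xy + 48·y² = (-24)·(3·x − 2·y)(x + y), vanishing at (x:y) = (2:3) and (1:-1).
M₁ = 2·S₀ + 3·S₁ = [[-30, 30], [-20, 20]] = (-10)·(3, 2)(1, -1)ᵀ and M₂ = S₀ − S₁ = [[5, 10], [10, 20]] = 5·(1, 2)(1, 2)ᵀ, so take a₁ = (3, 2), b₁ = (1, -1), a₂ = (1, 2), b₂ = (1, 2).
Each slice is an integer combination of E₁ = a₁b₁ᵀ and E₂ = a₂b₂ᵀ: S₀ = −2·E₁ + 3·E₂, S₁ = −2·E₁ − 2·E₂, S₂ = 6·E₁ + 2·E₂; reading off coefficients, c₁ = (-2, -2, 6) and c₂ = (3, -2, 2).
Hence T = (3, 2) ⊗ (1, -1) ⊗ (-2, -2, 6) + (1, 2) ⊗ (1, 2) ⊗ (3, -2, 2), so rank(T) ≤ 2.
These bounds meet, so rank(T) = 2.

rank(T) = 2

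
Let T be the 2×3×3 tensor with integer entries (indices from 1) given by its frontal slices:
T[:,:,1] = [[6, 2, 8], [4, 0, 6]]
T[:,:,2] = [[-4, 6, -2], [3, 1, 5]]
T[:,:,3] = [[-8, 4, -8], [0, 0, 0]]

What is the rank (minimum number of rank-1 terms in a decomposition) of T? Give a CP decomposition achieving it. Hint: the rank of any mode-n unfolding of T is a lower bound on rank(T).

rank(T) = 3

Lower bound: the mode-2 unfolding of T (rows indexed by j, columns by (i,k) = (1,1), (1,2), (1,3), (2,1), (2,2), (2,3)) is [[6, -4, -8, 4, 3, 0], [2, 6, 4, 0, 1, 0], [8, -2, -8, 6, 5, 0]].
There the 3×3 minor on rows j ∈ {1, 2, 3}, columns (i,k) ∈ {(1,1), (1,2), (1,3)} is det [[6, -4, -8], [2, 6, 4], [8, -2, -8]] = -16 ≠ 0, so this unfolding has rank ≥ 3; CP rank is at least every unfolding rank, so rank(T) ≥ 3. (This is only a lower bound: in general the CP rank may exceed every unfolding rank, so we still need to exhibit 3 rank-1 terms summing to T.)
Upper bound: T is a sum of 3 rank-1 terms, T = [1, 0] (x) [2, -1, 2] (x) [4, -2, -4] + [1, 1] (x) [1, 1, 2] (x) [2, 2, 0] + [2, -1] (x) [1, -1, 1] (x) [-2, -1, 0] (written with every a and b primitive with positive leading entry and the scale carried by c; CP decompositions are not unique, and this one is verified by expanding entrywise), so rank(T) ≤ 3.
These bounds meet, so rank(T) = 3.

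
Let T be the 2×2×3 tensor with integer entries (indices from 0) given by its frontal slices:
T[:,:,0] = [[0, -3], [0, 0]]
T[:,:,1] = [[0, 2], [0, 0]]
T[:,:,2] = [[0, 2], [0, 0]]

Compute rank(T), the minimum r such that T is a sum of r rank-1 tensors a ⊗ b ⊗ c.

Lower bound: T ≠ 0 (e.g. T[0,1,0] = -3), so rank(T) ≥ 1.
Upper bound: if T = a ⊗ b ⊗ c then every fibre of T is a multiple of the corresponding factor, so read the factors off the fibres through the nonzero entry T[0,1,0] = -3.
The mode-1 fibre T[:,1,0] = [-3, 0] gives a = [1, 0] (primitive direction); the mode-2 fibre T[0,:,0] = [0, -3] gives b = [0, 1]; then c[k] = T[0,1,k] / (a[0]·b[1]) = [-3, 2, 2] / 1 = [-3, 2, 2].
Expanding [1, 0] ⊗ [0, 1] ⊗ [-3, 2, 2] reproduces all 12 entries of T, so T = [1, 0] ⊗ [0, 1] ⊗ [-3, 2, 2] and rank(T) ≤ 1.
These bounds meet, so rank(T) = 1.
Check entry T[1,0,1] = 0: (0)·(0)·(2) = 0.

1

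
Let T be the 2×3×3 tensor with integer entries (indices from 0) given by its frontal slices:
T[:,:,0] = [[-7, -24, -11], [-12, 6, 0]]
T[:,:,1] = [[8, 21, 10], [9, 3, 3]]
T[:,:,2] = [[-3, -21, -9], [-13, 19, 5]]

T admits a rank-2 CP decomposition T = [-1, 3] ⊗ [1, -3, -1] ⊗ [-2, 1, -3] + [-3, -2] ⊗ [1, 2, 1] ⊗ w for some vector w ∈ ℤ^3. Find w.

w = [3, -3, 2]

Subtract the known terms from T to get the rank-1 residual R = [-3, -2] ⊗ [1, 2, 1] ⊗ w, so R[i,j,k] = a[i]·b[j]·w[k]. Pick indices with nonzero a[0]·b[0] = (-3)·(1) = -3. Only the fibre through (0,0,·) is needed: R[0,0,:] = T[0,0,:] − Σₗ aₗ[0]bₗ[0]cₗ = [-7, 8, -3] − (-1)·(1)·[-2, 1, -3] = [-9, 9, -6]. Then w[k] = R[0,0,k] / -3 for each k, giving w = [-9, 9, -6] / -3 = [3, -3, 2].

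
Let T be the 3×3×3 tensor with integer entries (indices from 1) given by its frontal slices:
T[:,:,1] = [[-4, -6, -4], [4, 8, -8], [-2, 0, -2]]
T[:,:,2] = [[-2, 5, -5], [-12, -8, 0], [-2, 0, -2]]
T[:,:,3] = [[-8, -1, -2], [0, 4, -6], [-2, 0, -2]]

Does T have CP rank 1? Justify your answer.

The mode-3 unfolding of T (rows indexed by k, columns by (i,j) = (1,1), (1,2), (1,3), (2,1), (2,2), (2,3), (3,1), (3,2), (3,3)) is [[-4, -6, -4, 4, 8, -8, -2, 0, -2], [-2, 5, -5, -12, -8, 0, -2, 0, -2], [-8, -1, -2, 0, 4, -6, -2, 0, -2]].
There the 3×3 minor on rows k ∈ {1, 2, 3}, columns (i,j) ∈ {(1,1), (1,2), (1,3)} is det [[-4, -6, -4], [-2, 5, -5], [-8, -1, -2]] = -324 ≠ 0, so this unfolding has rank ≥ 3; CP rank is at least every unfolding rank, so rank(T) ≥ 3.
In particular rank(T) ≥ 3 > 1, so T is not rank-1.

No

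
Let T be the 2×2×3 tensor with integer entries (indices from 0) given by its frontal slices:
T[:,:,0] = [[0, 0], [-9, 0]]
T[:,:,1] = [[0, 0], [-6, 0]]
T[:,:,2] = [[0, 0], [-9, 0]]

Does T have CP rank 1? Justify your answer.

Yes

If T = a ⊗ b ⊗ c then every fibre of T is a multiple of the corresponding factor, so read the factors off the fibres through the nonzero entry T[1,0,0] = -9.
The mode-1 fibre T[:,0,0] = [0, -9] gives a = [0, 1] (primitive direction); the mode-2 fibre T[1,:,0] = [-9, 0] gives b = [1, 0]; then c[k] = T[1,0,k] / (a[1]·b[0]) = [-9, -6, -9] / 1 = [-9, -6, -9].
Expanding [0, 1] ⊗ [1, 0] ⊗ [-9, -6, -9] reproduces all 12 entries of T, so T = [0, 1] ⊗ [1, 0] ⊗ [-9, -6, -9] and rank(T) ≤ 1.
Equivalently every frontal slice T[:,:,k] is c[k] times the rank-1 matrix [0, 1] ⊗ [1, 0]. So T has rank 1 (it is nonzero).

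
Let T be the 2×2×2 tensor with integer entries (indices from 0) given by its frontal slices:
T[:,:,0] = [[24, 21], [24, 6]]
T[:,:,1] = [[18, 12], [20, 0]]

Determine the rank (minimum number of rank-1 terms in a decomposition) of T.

Lower bound: the mode-3 unfolding of T (rows indexed by k, columns by (i,j) = (0,0), (0,1), (1,0), (1,1)) is [[24, 21, 24, 6], [18, 12, 20, 0]].
There the 2×2 minor on rows k ∈ {0, 1}, columns (i,j) ∈ {(0,0), (0,1)} is det [[24, 21], [18, 12]] = -90 ≠ 0, so this unfolding has rank ≥ 2; CP rank is at least every unfolding rank, so rank(T) ≥ 2. (This is only a lower bound: in general the CP rank may exceed every unfolding rank, so we still need to exhibit 2 rank-1 terms summing to T.)
Upper bound — finding two terms. Write S_k = T[:,:,k] for the frontal slices: S₀ = [[24, 21], [24, 6]], S₁ = [[18, 12], [20, 0]].
If T = a₁ ⊗ b₁ ⊗ c₁ + a₂ ⊗ b₂ ⊗ c₂ then each S_k = c₁[k]·a₁b₁ᵀ + c₂[k]·a₂b₂ᵀ. S₀ and S₁ are linearly independent, so a₁b₁ᵀ and a₂b₂ᵀ must span the same plane of matrices: they are the rank-1 matrices of the form x·S₀ + y·S₁.
det(x·S₀ + y·S₁) is −360·x² − 600·xy − 240·y² = (-120)·(3·x + 2·y)(x + y), vanishing at (x:y) = (2:-3) and (1:-1).
M₁ = 2·S₀ − 3·S₁ = [[-6, 6], [-12, 12]] = (-6)·[1, 2][1, -1]ᵀ and M₂ = S₀ − S₁ = [[6, 9], [4, 6]] = [3, 2][2, 3]ᵀ, so take a₁ = [1, 2], b₁ = [1, -1], a₂ = [3, 2], b₂ = [2, 3].
Each slice is an integer combination of E₁ = a₁b₁ᵀ and E₂ = a₂b₂ᵀ: S₀ = 6·E₁ + 3·E₂, S₁ = 6·E₁ + 2·E₂; reading off coefficients, c₁ = [6, 6] and c₂ = [3, 2].
Hence T = [1, 2] ⊗ [1, -1] ⊗ [6, 6] + [3, 2] ⊗ [2, 3] ⊗ [3, 2], so rank(T) ≤ 2.
These bounds meet, so rank(T) = 2.
Check entry T[0,0,1] = 18: (1)·(1)·(6) + (3)·(2)·(2) = 18.

2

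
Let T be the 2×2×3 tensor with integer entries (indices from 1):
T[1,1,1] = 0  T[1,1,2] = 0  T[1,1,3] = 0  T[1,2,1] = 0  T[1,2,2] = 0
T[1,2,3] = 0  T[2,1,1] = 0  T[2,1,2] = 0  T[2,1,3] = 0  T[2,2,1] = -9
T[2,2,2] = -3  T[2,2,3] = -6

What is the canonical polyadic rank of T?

1

Lower bound: T ≠ 0 (e.g. T[2,2,1] = -9), so rank(T) ≥ 1.
Upper bound: if T = a ⊗ b ⊗ c then every fibre of T is a multiple of the corresponding factor, so read the factors off the fibres through the nonzero entry T[2,2,1] = -9.
The mode-1 fibre T[:,2,1] = [0, -9] gives a = [0, 1] (primitive direction); the mode-2 fibre T[2,:,1] = [0, -9] gives b = [0, 1]; then c[k] = T[2,2,k] / (a[2]·b[2]) = [-9, -3, -6] / 1 = [-9, -3, -6].
Expanding [0, 1] ⊗ [0, 1] ⊗ [-9, -3, -6] reproduces all 12 entries of T, so T = [0, 1] ⊗ [0, 1] ⊗ [-9, -3, -6] and rank(T) ≤ 1.
These bounds meet, so rank(T) = 1.
Check entry T[1,2,1] = 0: (0)·(1)·(-9) = 0.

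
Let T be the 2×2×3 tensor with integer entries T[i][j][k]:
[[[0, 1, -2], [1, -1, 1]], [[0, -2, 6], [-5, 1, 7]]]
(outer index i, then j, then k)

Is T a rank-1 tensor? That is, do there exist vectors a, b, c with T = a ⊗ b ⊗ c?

The mode-3 unfolding of T (rows indexed by k, columns by (i,j) = (0,0), (0,1), (1,0), (1,1)) is [[0, 1, 0, -5], [1, -1, -2, 1], [-2, 1, 6, 7]].
There the 3×3 minor on rows k ∈ {0, 1, 2}, columns (i,j) ∈ {(0,0), (0,1), (1,0)} is det [[0, 1, 0], [1, -1, -2], [-2, 1, 6]] = -2 ≠ 0, so this unfolding has rank ≥ 3; CP rank is at least every unfolding rank, so rank(T) ≥ 3.
In particular rank(T) ≥ 3 > 1, so T is not rank-1.

No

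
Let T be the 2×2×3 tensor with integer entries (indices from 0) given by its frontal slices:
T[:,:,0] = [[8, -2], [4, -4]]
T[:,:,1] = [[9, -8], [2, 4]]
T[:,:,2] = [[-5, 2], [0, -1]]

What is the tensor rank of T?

Lower bound: the mode-3 unfolding of T (rows indexed by k, columns by (i,j) = (0,0), (0,1), (1,0), (1,1)) is [[8, -2, 4, -4], [9, -8, 2, 4], [-5, 2, 0, -1]].
There the 3×3 minor on rows k ∈ {0, 1, 2}, columns (i,j) ∈ {(0,0), (0,1), (1,0)} is det [[8, -2, 4], [9, -8, 2], [-5, 2, 0]] = -100 ≠ 0, so this unfolding has rank ≥ 3; CP rank is at least every unfolding rank, so rank(T) ≥ 3. (Unfolding ranks only ever bound the CP rank from below — rank(T) can be strictly larger than all of them — so the matching upper bound has to come from an explicit 3-term decomposition.)
Upper bound: T is a sum of 3 rank-1 terms, T = [1, -2] ⊗ [1, -2] ⊗ [0, 1, -1] + [1, -1] ⊗ [0, 1] ⊗ [2, -2, -2] + [2, 1] ⊗ [2, -1] ⊗ [2, 2, -1] (one valid choice — decompositions are not unique — normalised so each a, b is primitive with positive first nonzero entry; check it by expanding all entries), so rank(T) ≤ 3.
These bounds meet, so rank(T) = 3.
Check entry T[0,0,2] = -5: (1)·(1)·(-1) + (1)·(0)·(-2) + (2)·(2)·(-1) = -5.

3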